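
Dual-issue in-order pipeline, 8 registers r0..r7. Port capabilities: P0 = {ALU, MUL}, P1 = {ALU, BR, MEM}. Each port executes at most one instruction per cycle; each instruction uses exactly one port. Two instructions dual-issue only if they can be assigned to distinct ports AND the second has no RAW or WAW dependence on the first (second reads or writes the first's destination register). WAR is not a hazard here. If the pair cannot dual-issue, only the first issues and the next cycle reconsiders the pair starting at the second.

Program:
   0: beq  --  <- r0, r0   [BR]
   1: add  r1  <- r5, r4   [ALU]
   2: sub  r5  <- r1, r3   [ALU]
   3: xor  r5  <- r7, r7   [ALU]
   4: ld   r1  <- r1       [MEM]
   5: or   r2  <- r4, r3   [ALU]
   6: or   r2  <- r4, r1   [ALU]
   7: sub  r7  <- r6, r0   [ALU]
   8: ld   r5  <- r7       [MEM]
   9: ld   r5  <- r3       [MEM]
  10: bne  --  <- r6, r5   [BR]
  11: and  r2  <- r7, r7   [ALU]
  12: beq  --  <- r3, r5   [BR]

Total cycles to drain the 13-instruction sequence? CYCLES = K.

0. beq.BR+add.ALU @i0+i1  | 2-wide
1. sub.ALU @i2  | WAW r5
2. xor.ALU+ld.MEM @i3+i4  | 2-wide
3. or.ALU @i5  | WAW r2
4. or.ALU+sub.ALU @i6+i7  | 2-wide
5. ld.MEM @i8  | no-port MEM/MEM
6. ld.MEM @i9  | no-port MEM/BR
7. bne.BR+and.ALU @i10+i11  | 2-wide
8. beq.BR @i12  | tail

CYCLES = 9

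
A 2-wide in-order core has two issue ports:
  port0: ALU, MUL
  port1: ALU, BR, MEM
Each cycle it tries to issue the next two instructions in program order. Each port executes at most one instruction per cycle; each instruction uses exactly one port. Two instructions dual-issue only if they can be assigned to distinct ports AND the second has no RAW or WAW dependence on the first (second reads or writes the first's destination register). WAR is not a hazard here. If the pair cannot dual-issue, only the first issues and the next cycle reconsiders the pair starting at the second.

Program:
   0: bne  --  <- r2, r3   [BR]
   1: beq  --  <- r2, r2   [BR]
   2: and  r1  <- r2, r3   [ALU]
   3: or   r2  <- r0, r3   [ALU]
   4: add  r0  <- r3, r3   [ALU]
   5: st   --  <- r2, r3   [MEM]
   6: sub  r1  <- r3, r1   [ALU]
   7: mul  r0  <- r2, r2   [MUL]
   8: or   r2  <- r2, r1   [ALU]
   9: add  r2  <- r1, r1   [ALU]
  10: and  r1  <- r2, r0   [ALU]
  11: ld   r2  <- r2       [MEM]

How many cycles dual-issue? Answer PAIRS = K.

PAIRS = 5

0. bne @i0  | no-port BR/BR
1. beq+and @i1&i2  | pair
2. or+add @i3&i4  | pair
3. st+sub @i5&i6  | pair
4. mul+or @i7&i8  | pair
5. add @i9  | RAW r2
6. and+ld @i10&i11  | pair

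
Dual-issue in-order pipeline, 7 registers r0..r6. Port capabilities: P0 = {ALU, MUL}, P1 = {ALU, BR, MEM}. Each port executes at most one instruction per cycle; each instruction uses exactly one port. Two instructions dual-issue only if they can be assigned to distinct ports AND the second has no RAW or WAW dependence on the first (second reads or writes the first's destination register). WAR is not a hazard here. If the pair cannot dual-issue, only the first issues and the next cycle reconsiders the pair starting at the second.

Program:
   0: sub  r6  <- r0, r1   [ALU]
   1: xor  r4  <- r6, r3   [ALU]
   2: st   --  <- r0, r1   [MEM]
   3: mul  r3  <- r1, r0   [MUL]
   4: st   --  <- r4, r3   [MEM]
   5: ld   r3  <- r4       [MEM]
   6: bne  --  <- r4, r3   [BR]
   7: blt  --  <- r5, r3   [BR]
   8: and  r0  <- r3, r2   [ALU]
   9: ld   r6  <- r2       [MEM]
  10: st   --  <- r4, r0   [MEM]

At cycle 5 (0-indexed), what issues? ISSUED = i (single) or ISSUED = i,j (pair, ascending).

t=0 i0:sub.ALU ; RAW r6
t=1 i1+i2:xor.ALU+st.MEM ; pair
t=2 i3:mul.MUL ; RAW r3
t=3 i4:st.MEM ; no-port MEM/MEM
t=4 i5:ld.MEM ; no-port MEM/BR
t=5 i6:bne.BR ; no-port BR/BR
t=6 i7+i8:blt.BR+and.ALU ; pair
t=7 i9:ld.MEM ; no-port MEM/MEM
t=8 i10:st.MEM ; tail

ISSUED = 6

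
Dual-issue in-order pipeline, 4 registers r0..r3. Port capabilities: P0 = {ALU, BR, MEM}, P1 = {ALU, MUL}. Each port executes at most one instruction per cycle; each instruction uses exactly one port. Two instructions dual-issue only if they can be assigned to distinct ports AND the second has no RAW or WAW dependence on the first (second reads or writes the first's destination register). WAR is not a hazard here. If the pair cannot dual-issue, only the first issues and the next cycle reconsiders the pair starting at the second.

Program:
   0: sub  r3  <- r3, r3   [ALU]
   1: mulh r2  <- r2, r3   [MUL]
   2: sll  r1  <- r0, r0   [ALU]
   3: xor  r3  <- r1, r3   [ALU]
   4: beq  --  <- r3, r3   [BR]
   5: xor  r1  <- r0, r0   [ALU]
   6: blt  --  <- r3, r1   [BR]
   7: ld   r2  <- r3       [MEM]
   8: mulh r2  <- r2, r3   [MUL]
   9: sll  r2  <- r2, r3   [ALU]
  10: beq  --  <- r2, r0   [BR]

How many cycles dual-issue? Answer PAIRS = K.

t=0 i0:sub ; RAW r3
t=1 i1+i2:mulh/sll ; pair
t=2 i3:xor ; RAW r3
t=3 i4+i5:beq/xor ; pair
t=4 i6:blt ; no-port BR/MEM
t=5 i7:ld ; RAW+WAW r2
t=6 i8:mulh ; RAW+WAW r2
t=7 i9:sll ; RAW r2
t=8 i10:beq ; tail

PAIRS = 2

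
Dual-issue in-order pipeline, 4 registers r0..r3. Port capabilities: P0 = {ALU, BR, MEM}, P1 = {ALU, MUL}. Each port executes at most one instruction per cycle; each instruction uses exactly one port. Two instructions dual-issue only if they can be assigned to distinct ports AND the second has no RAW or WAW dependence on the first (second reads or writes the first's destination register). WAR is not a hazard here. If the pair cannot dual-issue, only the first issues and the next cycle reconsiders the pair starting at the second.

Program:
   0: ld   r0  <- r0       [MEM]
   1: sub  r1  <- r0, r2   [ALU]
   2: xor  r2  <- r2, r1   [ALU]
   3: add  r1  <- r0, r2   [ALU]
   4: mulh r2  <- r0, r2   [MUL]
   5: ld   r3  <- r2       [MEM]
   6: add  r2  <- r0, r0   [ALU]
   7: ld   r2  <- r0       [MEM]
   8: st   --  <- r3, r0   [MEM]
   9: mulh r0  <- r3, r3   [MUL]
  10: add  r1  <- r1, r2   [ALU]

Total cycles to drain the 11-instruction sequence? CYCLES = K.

0. ld.MEM @i0  | RAW r0
1. sub.ALU @i1  | RAW r1
2. xor.ALU @i2  | RAW r2
3. add.ALU/mulh.MUL @i3&i4  | dual
4. ld.MEM/add.ALU @i5&i6  | dual
5. ld.MEM @i7  | no-port MEM/MEM
6. st.MEM/mulh.MUL @i8&i9  | dual
7. add.ALU @i10  | tail

CYCLES = 8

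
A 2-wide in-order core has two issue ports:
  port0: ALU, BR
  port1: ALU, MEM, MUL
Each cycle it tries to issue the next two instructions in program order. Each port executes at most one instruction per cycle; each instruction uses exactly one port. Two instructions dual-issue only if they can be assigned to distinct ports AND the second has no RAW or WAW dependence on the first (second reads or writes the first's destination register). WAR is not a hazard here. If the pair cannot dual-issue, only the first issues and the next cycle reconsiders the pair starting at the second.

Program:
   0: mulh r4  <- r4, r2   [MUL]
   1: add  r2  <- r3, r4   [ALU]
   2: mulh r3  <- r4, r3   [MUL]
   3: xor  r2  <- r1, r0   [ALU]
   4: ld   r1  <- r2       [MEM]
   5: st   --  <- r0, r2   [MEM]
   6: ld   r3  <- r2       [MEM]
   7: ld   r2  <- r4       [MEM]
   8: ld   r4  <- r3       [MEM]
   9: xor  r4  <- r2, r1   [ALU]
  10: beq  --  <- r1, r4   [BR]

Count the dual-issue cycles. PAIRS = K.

PAIRS = 1

c0: i0 mulh.MUL  RAW r4
c1: i1/i2 add.ALU;mulh.MUL  pair
c2: i3 xor.ALU  RAW r2
c3: i4 ld.MEM  no-port MEM/MEM
c4: i5 st.MEM  no-port MEM/MEM
c5: i6 ld.MEM  no-port MEM/MEM
c6: i7 ld.MEM  no-port MEM/MEM
c7: i8 ld.MEM  WAW r4
c8: i9 xor.ALU  RAW r4
c9: i10 beq.BR  tail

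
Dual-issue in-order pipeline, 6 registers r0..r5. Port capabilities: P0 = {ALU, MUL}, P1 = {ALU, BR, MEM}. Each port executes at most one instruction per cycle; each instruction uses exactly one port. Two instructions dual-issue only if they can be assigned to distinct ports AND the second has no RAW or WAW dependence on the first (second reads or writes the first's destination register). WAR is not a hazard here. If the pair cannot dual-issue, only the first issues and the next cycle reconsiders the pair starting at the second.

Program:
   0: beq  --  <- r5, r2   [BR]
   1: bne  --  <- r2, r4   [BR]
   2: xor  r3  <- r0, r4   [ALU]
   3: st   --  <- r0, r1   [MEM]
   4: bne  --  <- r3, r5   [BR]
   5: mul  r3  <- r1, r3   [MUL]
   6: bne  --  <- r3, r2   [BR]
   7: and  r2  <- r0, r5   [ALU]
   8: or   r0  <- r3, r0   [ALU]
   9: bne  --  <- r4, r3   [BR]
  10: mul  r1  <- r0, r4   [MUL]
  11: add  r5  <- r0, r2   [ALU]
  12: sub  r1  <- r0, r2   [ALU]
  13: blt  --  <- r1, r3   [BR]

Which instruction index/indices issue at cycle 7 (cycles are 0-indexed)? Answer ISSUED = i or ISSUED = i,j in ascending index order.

  cy0 -> i0 (beq) no-port BR/BR
  cy1 -> i1&i2 (bne xor) pair
  cy2 -> i3 (st) no-port MEM/BR
  cy3 -> i4&i5 (bne mul) pair
  cy4 -> i6&i7 (bne and) pair
  cy5 -> i8&i9 (or bne) pair
  cy6 -> i10&i11 (mul add) pair
  cy7 -> i12 (sub) RAW r1
  cy8 -> i13 (blt) tail

ISSUED = 12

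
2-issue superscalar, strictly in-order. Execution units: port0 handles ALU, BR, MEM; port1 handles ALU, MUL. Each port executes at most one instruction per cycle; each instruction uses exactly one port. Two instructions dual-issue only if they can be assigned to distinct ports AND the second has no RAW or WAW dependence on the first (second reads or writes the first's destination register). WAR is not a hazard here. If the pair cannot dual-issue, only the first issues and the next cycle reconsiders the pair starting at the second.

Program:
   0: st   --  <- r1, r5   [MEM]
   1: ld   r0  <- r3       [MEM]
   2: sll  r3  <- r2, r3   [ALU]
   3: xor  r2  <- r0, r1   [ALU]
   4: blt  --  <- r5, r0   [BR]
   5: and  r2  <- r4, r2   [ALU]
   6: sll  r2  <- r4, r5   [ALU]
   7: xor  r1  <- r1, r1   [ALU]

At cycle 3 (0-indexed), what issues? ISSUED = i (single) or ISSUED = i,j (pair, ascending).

#0 head=0: st.MEM i0 no-port MEM/MEM
#1 head=1: ld.MEM/sll.ALU i1/i2 2-wide
#2 head=3: xor.ALU/blt.BR i3/i4 2-wide
#3 head=5: and.ALU i5 WAW r2
#4 head=6: sll.ALU/xor.ALU i6/i7 2-wide

ISSUED = 5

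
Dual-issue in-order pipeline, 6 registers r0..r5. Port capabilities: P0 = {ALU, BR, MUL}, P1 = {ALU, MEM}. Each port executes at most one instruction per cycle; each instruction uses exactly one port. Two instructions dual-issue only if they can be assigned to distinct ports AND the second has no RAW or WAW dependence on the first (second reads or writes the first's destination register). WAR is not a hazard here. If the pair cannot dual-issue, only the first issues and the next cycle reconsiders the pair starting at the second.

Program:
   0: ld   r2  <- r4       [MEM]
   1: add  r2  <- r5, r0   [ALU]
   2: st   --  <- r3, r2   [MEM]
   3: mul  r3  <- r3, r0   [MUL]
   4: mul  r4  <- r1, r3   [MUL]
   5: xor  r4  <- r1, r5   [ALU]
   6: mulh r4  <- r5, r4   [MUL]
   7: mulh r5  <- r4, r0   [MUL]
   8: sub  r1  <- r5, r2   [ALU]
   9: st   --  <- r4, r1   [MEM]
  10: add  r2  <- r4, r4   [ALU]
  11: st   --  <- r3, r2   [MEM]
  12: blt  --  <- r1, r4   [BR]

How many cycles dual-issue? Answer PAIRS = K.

#0 head=0: ld.MEM i0 WAW r2
#1 head=1: add.ALU i1 RAW r2
#2 head=2: st.MEM;mul.MUL i2/i3 2-wide
#3 head=4: mul.MUL i4 WAW r4
#4 head=5: xor.ALU i5 RAW+WAW r4
#5 head=6: mulh.MUL i6 no-port MUL/MUL
#6 head=7: mulh.MUL i7 RAW r5
#7 head=8: sub.ALU i8 RAW r1
#8 head=9: st.MEM;add.ALU i9/i10 2-wide
#9 head=11: st.MEM;blt.BR i11/i12 2-wide

PAIRS = 3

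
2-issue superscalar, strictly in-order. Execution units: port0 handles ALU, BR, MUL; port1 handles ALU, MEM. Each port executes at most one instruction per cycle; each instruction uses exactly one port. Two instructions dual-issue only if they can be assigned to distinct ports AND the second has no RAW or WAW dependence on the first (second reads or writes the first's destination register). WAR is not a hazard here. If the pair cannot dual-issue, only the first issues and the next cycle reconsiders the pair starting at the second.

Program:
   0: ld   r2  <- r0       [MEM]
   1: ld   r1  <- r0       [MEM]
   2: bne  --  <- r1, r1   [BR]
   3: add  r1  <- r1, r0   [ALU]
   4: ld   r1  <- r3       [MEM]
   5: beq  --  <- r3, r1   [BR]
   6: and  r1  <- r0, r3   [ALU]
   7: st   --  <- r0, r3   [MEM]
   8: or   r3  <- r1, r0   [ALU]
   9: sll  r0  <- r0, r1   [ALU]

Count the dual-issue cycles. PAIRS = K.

0. ld @i0  | no-port MEM/MEM
1. ld @i1  | RAW r1
2. bne;add @i2&i3  | 2-wide
3. ld @i4  | RAW r1
4. beq;and @i5&i6  | 2-wide
5. st;or @i7&i8  | 2-wide
6. sll @i9  | tail

PAIRS = 3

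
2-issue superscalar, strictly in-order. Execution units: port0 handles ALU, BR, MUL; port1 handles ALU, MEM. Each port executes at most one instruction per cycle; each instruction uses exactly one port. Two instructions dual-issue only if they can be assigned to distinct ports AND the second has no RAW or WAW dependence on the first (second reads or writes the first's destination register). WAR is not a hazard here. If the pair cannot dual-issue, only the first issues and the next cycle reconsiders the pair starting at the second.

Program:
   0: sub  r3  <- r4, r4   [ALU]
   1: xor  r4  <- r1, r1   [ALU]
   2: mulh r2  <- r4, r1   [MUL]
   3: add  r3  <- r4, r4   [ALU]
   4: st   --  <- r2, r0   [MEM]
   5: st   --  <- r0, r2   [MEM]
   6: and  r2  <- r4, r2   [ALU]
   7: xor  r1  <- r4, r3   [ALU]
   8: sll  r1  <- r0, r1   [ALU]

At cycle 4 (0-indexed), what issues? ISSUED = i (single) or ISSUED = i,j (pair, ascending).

c0: i0,i1 sub.ALU;xor.ALU  pair
c1: i2,i3 mulh.MUL;add.ALU  pair
c2: i4 st.MEM  no-port MEM/MEM
c3: i5,i6 st.MEM;and.ALU  pair
c4: i7 xor.ALU  RAW+WAW r1
c5: i8 sll.ALU  tail

ISSUED = 7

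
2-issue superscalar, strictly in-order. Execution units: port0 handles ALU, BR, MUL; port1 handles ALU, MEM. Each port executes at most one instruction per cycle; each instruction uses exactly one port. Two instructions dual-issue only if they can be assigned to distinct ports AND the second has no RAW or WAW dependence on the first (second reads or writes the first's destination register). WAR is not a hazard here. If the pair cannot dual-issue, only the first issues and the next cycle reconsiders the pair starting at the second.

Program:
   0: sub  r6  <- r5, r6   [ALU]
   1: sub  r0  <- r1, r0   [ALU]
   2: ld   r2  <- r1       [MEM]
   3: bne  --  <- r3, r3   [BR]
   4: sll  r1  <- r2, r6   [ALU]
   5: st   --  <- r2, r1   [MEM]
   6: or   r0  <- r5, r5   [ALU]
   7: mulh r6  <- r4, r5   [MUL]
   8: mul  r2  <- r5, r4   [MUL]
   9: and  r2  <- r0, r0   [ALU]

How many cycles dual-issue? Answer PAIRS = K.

0. sub.ALU;sub.ALU @i0,i1  | 2-wide
1. ld.MEM;bne.BR @i2,i3  | 2-wide
2. sll.ALU @i4  | RAW r1
3. st.MEM;or.ALU @i5,i6  | 2-wide
4. mulh.MUL @i7  | no-port MUL/MUL
5. mul.MUL @i8  | WAW r2
6. and.ALU @i9  | tail

PAIRS = 3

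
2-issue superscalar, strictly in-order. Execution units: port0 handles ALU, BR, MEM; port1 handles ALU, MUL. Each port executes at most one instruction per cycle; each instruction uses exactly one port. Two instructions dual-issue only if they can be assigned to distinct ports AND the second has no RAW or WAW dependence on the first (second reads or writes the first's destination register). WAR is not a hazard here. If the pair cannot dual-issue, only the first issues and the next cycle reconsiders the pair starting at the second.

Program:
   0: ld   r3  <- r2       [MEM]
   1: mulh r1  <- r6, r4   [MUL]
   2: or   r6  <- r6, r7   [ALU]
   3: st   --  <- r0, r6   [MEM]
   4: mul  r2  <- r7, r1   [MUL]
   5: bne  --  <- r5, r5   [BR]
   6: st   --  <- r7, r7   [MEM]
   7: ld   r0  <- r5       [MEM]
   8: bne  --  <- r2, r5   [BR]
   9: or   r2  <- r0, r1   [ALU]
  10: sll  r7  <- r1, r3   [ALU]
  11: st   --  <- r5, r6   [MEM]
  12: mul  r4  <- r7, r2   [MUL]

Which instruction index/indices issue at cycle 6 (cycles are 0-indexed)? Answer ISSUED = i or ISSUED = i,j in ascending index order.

ISSUED = 8,9

t=0 i0&i1:ld/mulh ; dual
t=1 i2:or ; RAW r6
t=2 i3&i4:st/mul ; dual
t=3 i5:bne ; no-port BR/MEM
t=4 i6:st ; no-port MEM/MEM
t=5 i7:ld ; no-port MEM/BR
t=6 i8&i9:bne/or ; dual
t=7 i10&i11:sll/st ; dual
t=8 i12:mul ; tail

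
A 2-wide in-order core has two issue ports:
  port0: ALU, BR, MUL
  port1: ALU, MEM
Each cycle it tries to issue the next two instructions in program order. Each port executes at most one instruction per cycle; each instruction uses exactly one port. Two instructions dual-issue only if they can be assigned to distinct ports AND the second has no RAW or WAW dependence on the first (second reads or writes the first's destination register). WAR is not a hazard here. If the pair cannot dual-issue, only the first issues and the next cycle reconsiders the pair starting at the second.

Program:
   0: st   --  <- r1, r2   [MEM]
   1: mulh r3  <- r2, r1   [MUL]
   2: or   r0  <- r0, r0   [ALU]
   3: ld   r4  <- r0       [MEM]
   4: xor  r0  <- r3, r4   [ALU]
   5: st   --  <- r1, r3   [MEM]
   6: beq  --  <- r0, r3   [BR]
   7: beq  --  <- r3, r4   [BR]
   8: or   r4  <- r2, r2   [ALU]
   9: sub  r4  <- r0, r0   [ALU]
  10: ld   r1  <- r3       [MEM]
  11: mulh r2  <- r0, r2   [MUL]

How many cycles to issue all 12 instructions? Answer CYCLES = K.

CYCLES = 8

#0 head=0: st+mulh i0&i1 2-wide
#1 head=2: or i2 RAW r0
#2 head=3: ld i3 RAW r4
#3 head=4: xor+st i4&i5 2-wide
#4 head=6: beq i6 no-port BR/BR
#5 head=7: beq+or i7&i8 2-wide
#6 head=9: sub+ld i9&i10 2-wide
#7 head=11: mulh i11 tail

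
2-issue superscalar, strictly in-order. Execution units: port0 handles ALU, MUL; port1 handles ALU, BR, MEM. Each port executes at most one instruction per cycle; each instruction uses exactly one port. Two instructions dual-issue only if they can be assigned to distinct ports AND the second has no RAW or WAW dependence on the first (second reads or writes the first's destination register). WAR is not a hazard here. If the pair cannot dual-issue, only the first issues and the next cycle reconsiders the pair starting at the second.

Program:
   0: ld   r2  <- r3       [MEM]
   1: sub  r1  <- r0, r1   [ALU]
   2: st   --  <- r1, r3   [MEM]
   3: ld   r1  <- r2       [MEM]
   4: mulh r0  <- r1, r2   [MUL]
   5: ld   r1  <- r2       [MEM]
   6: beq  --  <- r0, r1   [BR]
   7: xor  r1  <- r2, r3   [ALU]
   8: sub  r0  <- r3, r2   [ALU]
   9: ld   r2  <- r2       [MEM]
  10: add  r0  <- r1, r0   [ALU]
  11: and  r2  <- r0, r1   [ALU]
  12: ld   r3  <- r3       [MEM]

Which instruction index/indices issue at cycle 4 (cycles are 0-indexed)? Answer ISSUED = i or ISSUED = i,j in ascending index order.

ISSUED = 6,7

  cy0 -> i0+i1 (ld.MEM/sub.ALU) 2-wide
  cy1 -> i2 (st.MEM) no-port MEM/MEM
  cy2 -> i3 (ld.MEM) RAW r1
  cy3 -> i4+i5 (mulh.MUL/ld.MEM) 2-wide
  cy4 -> i6+i7 (beq.BR/xor.ALU) 2-wide
  cy5 -> i8+i9 (sub.ALU/ld.MEM) 2-wide
  cy6 -> i10 (add.ALU) RAW r0
  cy7 -> i11+i12 (and.ALU/ld.MEM) 2-wide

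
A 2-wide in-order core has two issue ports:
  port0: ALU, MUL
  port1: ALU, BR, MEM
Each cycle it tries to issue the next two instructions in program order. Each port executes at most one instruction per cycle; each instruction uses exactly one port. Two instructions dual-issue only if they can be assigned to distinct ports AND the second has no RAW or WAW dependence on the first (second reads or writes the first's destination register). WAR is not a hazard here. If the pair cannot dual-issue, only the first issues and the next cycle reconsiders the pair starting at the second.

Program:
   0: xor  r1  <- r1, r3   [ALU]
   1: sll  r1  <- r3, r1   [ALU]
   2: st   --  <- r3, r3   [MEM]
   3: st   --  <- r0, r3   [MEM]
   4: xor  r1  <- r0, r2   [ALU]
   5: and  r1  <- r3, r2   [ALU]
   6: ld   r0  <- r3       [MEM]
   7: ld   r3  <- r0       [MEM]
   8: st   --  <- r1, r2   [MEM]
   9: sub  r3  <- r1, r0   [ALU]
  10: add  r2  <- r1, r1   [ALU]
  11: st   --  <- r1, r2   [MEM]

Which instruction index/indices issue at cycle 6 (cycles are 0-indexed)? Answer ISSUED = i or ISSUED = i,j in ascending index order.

[0] i0  xor  -- RAW+WAW r1
[1] i1&i2  sll;st  -- 2-wide
[2] i3&i4  st;xor  -- 2-wide
[3] i5&i6  and;ld  -- 2-wide
[4] i7  ld  -- no-port MEM/MEM
[5] i8&i9  st;sub  -- 2-wide
[6] i10  add  -- RAW r2
[7] i11  st  -- tail

ISSUED = 10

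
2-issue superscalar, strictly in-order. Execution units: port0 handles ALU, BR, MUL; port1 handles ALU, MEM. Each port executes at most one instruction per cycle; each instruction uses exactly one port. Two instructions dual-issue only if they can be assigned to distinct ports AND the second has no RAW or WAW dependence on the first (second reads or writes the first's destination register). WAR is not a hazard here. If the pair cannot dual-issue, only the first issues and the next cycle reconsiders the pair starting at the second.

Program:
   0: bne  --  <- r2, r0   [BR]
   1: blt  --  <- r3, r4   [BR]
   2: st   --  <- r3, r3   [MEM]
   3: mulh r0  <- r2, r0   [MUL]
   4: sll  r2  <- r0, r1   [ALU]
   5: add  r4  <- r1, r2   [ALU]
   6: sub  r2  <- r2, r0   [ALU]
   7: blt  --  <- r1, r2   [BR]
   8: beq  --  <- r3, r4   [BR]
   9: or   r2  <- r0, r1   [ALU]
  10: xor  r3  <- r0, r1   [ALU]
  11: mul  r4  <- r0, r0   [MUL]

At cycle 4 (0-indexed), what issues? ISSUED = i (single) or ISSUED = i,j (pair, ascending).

c0: i0 bne  no-port BR/BR
c1: i1,i2 blt/st  pair
c2: i3 mulh  RAW r0
c3: i4 sll  RAW r2
c4: i5,i6 add/sub  pair
c5: i7 blt  no-port BR/BR
c6: i8,i9 beq/or  pair
c7: i10,i11 xor/mul  pair

ISSUED = 5,6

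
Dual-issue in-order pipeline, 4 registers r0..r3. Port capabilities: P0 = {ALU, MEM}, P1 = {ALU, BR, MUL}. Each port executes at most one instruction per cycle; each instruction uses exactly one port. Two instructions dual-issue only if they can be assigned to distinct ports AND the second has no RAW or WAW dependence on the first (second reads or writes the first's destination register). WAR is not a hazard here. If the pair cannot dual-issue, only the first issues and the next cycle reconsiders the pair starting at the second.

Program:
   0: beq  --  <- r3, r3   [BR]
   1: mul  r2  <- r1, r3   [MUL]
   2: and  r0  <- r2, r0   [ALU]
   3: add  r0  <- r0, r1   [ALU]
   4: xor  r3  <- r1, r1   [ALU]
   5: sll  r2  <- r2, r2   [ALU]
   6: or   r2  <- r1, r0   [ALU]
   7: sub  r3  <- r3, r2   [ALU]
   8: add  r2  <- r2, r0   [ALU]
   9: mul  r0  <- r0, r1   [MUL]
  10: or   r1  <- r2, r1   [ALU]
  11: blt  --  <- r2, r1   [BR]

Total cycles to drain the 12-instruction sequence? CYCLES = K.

c0: i0 beq.BR  no-port BR/MUL
c1: i1 mul.MUL  RAW r2
c2: i2 and.ALU  RAW+WAW r0
c3: i3/i4 add.ALU/xor.ALU  pair
c4: i5 sll.ALU  WAW r2
c5: i6 or.ALU  RAW r2
c6: i7/i8 sub.ALU/add.ALU  pair
c7: i9/i10 mul.MUL/or.ALU  pair
c8: i11 blt.BR  tail

CYCLES = 9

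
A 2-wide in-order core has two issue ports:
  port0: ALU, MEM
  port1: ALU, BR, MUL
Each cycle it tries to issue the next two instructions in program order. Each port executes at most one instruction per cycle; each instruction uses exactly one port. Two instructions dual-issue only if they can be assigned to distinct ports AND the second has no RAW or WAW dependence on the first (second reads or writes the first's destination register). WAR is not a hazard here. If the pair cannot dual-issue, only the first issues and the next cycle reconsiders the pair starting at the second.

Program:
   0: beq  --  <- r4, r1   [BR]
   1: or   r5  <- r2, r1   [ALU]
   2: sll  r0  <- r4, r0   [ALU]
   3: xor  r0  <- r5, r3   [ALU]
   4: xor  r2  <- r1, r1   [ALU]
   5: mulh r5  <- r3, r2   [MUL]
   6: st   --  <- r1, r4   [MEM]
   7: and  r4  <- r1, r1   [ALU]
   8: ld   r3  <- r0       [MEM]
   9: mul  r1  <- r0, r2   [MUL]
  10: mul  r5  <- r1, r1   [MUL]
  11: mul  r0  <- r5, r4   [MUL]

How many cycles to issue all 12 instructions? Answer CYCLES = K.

[0] i0/i1  beq.BR;or.ALU  -- pair
[1] i2  sll.ALU  -- WAW r0
[2] i3/i4  xor.ALU;xor.ALU  -- pair
[3] i5/i6  mulh.MUL;st.MEM  -- pair
[4] i7/i8  and.ALU;ld.MEM  -- pair
[5] i9  mul.MUL  -- no-port MUL/MUL
[6] i10  mul.MUL  -- no-port MUL/MUL
[7] i11  mul.MUL  -- tail

CYCLES = 8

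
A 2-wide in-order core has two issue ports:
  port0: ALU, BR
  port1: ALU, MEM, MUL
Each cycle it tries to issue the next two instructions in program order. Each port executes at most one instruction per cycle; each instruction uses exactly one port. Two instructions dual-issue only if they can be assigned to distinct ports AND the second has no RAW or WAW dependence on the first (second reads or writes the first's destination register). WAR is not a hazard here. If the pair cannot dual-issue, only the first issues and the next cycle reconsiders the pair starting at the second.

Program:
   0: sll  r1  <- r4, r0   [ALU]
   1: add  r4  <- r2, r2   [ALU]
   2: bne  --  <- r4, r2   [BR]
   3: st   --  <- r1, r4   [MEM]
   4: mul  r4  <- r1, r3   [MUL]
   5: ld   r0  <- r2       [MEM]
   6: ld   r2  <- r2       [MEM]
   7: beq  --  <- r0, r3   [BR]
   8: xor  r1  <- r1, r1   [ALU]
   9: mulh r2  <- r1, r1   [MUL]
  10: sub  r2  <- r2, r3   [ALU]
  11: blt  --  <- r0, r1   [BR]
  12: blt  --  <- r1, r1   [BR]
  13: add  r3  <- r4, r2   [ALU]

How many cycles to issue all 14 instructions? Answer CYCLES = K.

#0 head=0: sll.ALU+add.ALU i0&i1 dual
#1 head=2: bne.BR+st.MEM i2&i3 dual
#2 head=4: mul.MUL i4 no-port MUL/MEM
#3 head=5: ld.MEM i5 no-port MEM/MEM
#4 head=6: ld.MEM+beq.BR i6&i7 dual
#5 head=8: xor.ALU i8 RAW r1
#6 head=9: mulh.MUL i9 RAW+WAW r2
#7 head=10: sub.ALU+blt.BR i10&i11 dual
#8 head=12: blt.BR+add.ALU i12&i13 dual

CYCLES = 9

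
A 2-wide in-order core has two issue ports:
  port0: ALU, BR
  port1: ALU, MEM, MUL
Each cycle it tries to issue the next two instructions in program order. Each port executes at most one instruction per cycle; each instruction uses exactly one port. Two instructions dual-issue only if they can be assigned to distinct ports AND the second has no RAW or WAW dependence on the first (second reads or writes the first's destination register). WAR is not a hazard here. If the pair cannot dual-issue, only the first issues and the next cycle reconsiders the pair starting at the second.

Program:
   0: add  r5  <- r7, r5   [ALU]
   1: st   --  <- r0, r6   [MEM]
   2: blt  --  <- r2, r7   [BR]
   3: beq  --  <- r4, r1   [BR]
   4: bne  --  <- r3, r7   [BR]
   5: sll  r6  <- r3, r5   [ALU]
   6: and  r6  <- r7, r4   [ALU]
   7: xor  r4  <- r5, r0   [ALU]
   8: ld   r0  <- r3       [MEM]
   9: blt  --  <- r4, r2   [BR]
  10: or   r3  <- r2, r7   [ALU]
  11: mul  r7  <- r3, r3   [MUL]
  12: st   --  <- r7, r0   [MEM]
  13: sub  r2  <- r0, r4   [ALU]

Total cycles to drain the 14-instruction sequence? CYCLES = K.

CYCLES = 9

c0: i0&i1 add st  pair
c1: i2 blt  no-port BR/BR
c2: i3 beq  no-port BR/BR
c3: i4&i5 bne sll  pair
c4: i6&i7 and xor  pair
c5: i8&i9 ld blt  pair
c6: i10 or  RAW r3
c7: i11 mul  no-port MUL/MEM
c8: i12&i13 st sub  pair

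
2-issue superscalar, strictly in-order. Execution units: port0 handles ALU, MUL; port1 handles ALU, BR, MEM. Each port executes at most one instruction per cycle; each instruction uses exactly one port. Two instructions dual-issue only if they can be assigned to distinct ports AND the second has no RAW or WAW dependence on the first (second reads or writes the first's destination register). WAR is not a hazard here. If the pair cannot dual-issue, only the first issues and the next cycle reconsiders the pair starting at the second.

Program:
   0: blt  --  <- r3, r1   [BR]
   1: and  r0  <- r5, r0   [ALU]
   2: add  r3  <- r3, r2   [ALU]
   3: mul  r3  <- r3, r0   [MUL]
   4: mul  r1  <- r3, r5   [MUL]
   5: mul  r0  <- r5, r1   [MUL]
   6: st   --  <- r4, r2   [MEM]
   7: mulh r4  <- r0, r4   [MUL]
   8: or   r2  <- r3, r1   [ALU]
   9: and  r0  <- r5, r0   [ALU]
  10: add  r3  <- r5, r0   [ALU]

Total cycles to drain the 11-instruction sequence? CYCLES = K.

CYCLES = 8

t=0 i0&i1:blt;and ; dual
t=1 i2:add ; RAW+WAW r3
t=2 i3:mul ; no-port MUL/MUL
t=3 i4:mul ; no-port MUL/MUL
t=4 i5&i6:mul;st ; dual
t=5 i7&i8:mulh;or ; dual
t=6 i9:and ; RAW r0
t=7 i10:add ; tail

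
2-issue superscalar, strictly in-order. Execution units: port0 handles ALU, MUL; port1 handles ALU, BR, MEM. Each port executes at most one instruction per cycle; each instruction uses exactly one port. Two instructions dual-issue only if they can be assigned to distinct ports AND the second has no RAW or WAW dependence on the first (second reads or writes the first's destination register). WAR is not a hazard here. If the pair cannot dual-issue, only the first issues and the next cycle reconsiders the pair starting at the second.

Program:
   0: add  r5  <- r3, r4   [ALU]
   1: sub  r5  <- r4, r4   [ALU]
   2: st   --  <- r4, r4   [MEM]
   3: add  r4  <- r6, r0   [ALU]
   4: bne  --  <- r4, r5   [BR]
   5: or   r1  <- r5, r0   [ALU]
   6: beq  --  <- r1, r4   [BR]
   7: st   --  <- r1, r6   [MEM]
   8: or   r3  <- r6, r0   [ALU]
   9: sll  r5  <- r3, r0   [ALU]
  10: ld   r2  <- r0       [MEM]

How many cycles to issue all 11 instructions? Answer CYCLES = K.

CYCLES = 7

#0 head=0: add.ALU i0 WAW r5
#1 head=1: sub.ALU/st.MEM i1,i2 2-wide
#2 head=3: add.ALU i3 RAW r4
#3 head=4: bne.BR/or.ALU i4,i5 2-wide
#4 head=6: beq.BR i6 no-port BR/MEM
#5 head=7: st.MEM/or.ALU i7,i8 2-wide
#6 head=9: sll.ALU/ld.MEM i9,i10 2-wide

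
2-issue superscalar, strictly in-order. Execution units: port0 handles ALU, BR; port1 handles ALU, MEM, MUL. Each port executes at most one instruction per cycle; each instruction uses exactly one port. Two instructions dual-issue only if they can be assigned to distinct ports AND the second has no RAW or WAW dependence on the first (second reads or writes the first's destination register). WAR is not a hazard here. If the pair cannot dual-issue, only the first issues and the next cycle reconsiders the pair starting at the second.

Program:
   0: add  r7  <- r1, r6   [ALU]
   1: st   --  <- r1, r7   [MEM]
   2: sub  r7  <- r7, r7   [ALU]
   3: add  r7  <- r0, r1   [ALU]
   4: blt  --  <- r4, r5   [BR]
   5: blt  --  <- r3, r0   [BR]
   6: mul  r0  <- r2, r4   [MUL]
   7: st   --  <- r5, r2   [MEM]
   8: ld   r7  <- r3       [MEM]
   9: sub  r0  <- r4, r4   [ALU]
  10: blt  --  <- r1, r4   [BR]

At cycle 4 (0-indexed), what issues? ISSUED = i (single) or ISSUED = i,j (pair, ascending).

ISSUED = 7

0. add.ALU @i0  | RAW r7
1. st.MEM+sub.ALU @i1/i2  | 2-wide
2. add.ALU+blt.BR @i3/i4  | 2-wide
3. blt.BR+mul.MUL @i5/i6  | 2-wide
4. st.MEM @i7  | no-port MEM/MEM
5. ld.MEM+sub.ALU @i8/i9  | 2-wide
6. blt.BR @i10  | tail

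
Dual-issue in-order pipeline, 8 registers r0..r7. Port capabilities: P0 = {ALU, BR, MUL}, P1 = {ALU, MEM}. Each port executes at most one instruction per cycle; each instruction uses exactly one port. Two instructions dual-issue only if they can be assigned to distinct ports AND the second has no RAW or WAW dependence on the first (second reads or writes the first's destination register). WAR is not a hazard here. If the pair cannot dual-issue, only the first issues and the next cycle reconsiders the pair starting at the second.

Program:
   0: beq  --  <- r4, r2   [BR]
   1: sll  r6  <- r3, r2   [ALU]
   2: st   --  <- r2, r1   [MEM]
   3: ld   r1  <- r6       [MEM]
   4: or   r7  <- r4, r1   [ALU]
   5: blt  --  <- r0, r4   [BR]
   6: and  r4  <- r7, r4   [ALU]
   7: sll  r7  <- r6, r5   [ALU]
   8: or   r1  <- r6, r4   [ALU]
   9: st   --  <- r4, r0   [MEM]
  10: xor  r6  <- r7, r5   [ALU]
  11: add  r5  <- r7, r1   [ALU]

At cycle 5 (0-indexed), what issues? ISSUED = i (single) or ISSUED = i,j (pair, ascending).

0. beq+sll @i0,i1  | pair
1. st @i2  | no-port MEM/MEM
2. ld @i3  | RAW r1
3. or+blt @i4,i5  | pair
4. and+sll @i6,i7  | pair
5. or+st @i8,i9  | pair
6. xor+add @i10,i11  | pair

ISSUED = 8,9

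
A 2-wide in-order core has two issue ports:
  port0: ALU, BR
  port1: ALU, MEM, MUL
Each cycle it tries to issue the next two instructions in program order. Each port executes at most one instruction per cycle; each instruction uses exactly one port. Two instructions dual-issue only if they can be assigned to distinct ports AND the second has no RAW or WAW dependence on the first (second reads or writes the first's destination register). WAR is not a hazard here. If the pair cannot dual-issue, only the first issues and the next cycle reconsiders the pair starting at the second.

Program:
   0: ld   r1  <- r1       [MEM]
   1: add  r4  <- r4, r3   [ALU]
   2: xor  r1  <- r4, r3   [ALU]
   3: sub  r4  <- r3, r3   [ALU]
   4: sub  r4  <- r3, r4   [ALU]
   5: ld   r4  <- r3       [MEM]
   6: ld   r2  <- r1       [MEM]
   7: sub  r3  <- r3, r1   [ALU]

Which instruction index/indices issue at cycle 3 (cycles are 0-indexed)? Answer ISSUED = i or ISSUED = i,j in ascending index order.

[0] i0,i1  ld.MEM add.ALU  -- dual
[1] i2,i3  xor.ALU sub.ALU  -- dual
[2] i4  sub.ALU  -- WAW r4
[3] i5  ld.MEM  -- no-port MEM/MEM
[4] i6,i7  ld.MEM sub.ALU  -- dual

ISSUED = 5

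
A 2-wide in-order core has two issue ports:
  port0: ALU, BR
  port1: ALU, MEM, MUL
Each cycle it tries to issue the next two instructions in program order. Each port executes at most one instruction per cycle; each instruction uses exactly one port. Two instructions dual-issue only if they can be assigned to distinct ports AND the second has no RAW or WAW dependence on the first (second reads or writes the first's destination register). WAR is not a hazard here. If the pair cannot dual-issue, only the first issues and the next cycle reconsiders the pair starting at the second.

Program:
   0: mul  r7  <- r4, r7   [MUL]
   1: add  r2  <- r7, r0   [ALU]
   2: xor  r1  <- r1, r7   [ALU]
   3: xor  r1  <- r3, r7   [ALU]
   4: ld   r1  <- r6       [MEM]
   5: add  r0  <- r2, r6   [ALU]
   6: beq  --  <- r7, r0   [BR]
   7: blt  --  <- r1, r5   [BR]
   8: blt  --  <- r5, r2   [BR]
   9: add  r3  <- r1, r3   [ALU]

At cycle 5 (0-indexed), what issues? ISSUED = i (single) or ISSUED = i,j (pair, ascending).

ISSUED = 7

[0] i0  mul.MUL  -- RAW r7
[1] i1+i2  add.ALU+xor.ALU  -- dual
[2] i3  xor.ALU  -- WAW r1
[3] i4+i5  ld.MEM+add.ALU  -- dual
[4] i6  beq.BR  -- no-port BR/BR
[5] i7  blt.BR  -- no-port BR/BR
[6] i8+i9  blt.BR+add.ALU  -- dual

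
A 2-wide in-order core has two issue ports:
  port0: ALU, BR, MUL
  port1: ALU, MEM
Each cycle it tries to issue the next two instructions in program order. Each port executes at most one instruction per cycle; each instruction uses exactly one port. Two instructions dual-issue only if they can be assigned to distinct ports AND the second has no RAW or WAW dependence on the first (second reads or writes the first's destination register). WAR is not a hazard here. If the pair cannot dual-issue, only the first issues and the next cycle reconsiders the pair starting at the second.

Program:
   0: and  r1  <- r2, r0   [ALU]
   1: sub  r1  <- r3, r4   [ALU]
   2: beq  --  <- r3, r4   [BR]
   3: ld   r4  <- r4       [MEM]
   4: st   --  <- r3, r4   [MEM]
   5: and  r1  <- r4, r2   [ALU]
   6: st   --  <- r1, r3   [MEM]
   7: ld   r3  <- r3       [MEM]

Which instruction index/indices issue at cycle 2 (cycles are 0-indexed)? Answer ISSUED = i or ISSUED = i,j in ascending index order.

ISSUED = 3

t=0 i0:and.ALU ; WAW r1
t=1 i1&i2:sub.ALU/beq.BR ; 2-wide
t=2 i3:ld.MEM ; no-port MEM/MEM
t=3 i4&i5:st.MEM/and.ALU ; 2-wide
t=4 i6:st.MEM ; no-port MEM/MEM
t=5 i7:ld.MEM ; tail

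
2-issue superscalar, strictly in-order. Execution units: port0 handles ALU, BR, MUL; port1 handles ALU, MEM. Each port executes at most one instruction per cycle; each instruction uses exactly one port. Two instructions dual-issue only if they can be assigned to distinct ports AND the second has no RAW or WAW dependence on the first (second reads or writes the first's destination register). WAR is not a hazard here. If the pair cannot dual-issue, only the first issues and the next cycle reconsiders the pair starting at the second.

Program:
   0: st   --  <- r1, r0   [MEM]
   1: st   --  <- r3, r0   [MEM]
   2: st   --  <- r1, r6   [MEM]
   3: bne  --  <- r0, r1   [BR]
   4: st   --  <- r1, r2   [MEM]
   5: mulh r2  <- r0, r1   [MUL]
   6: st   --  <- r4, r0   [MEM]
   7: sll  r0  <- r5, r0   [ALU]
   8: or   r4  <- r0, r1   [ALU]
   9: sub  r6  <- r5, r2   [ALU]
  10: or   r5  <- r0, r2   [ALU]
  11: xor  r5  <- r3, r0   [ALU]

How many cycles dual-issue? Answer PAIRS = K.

[0] i0  st.MEM  -- no-port MEM/MEM
[1] i1  st.MEM  -- no-port MEM/MEM
[2] i2&i3  st.MEM;bne.BR  -- dual
[3] i4&i5  st.MEM;mulh.MUL  -- dual
[4] i6&i7  st.MEM;sll.ALU  -- dual
[5] i8&i9  or.ALU;sub.ALU  -- dual
[6] i10  or.ALU  -- WAW r5
[7] i11  xor.ALU  -- tail

PAIRS = 4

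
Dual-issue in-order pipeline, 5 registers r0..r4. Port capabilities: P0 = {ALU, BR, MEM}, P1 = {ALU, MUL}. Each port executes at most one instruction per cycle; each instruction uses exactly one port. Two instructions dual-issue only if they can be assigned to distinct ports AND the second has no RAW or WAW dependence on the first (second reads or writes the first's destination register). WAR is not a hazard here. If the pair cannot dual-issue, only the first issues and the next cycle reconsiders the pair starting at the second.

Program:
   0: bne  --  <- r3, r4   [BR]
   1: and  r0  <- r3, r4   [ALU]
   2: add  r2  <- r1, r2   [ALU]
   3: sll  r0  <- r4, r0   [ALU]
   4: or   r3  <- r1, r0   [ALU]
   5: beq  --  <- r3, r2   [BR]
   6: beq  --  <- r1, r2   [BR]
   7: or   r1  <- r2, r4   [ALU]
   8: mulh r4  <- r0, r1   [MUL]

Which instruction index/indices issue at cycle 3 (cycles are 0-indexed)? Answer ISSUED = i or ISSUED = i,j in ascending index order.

ISSUED = 5

0. bne.BR and.ALU @i0/i1  | 2-wide
1. add.ALU sll.ALU @i2/i3  | 2-wide
2. or.ALU @i4  | RAW r3
3. beq.BR @i5  | no-port BR/BR
4. beq.BR or.ALU @i6/i7  | 2-wide
5. mulh.MUL @i8  | tail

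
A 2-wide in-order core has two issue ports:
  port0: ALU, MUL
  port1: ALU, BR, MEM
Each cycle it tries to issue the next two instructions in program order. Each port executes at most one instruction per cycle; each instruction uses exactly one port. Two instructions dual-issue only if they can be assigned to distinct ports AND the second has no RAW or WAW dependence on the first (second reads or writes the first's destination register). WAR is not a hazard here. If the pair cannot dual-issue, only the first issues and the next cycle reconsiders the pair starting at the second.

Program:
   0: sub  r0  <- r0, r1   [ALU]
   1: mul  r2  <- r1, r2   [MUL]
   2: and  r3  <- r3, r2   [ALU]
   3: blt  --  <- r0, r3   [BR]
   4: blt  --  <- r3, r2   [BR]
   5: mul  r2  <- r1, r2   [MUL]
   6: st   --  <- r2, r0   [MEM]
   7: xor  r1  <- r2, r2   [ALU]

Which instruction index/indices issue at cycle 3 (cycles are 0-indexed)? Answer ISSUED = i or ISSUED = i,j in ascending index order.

ISSUED = 4,5

#0 head=0: sub/mul i0,i1 pair
#1 head=2: and i2 RAW r3
#2 head=3: blt i3 no-port BR/BR
#3 head=4: blt/mul i4,i5 pair
#4 head=6: st/xor i6,i7 pair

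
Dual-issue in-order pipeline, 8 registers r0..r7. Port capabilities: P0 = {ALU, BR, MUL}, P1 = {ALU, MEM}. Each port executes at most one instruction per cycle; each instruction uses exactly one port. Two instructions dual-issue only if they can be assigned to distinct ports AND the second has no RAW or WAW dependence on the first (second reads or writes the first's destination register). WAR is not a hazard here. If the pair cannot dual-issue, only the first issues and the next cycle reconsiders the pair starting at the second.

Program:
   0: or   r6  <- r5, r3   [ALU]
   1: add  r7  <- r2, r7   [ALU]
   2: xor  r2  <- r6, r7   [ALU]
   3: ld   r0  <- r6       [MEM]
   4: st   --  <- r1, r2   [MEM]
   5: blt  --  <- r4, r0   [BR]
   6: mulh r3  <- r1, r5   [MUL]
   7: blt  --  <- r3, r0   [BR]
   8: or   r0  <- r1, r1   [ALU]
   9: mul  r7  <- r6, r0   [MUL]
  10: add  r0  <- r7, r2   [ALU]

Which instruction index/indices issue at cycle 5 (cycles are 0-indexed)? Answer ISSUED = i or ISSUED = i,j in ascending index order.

[0] i0+i1  or.ALU add.ALU  -- 2-wide
[1] i2+i3  xor.ALU ld.MEM  -- 2-wide
[2] i4+i5  st.MEM blt.BR  -- 2-wide
[3] i6  mulh.MUL  -- no-port MUL/BR
[4] i7+i8  blt.BR or.ALU  -- 2-wide
[5] i9  mul.MUL  -- RAW r7
[6] i10  add.ALU  -- tail

ISSUED = 9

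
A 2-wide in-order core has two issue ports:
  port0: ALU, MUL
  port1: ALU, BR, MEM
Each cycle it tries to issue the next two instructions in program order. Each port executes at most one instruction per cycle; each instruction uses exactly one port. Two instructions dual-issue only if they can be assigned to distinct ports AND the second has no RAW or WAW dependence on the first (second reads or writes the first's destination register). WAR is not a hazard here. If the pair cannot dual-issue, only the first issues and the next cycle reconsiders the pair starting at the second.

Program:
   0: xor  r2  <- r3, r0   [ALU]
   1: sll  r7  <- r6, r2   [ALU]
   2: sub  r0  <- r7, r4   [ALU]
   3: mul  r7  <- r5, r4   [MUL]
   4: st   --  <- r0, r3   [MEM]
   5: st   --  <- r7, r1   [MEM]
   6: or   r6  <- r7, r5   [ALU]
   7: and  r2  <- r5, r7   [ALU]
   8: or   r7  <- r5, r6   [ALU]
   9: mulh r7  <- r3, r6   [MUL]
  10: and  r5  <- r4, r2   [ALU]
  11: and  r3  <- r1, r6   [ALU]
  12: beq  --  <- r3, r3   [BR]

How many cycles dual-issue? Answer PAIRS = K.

[0] i0  xor  -- RAW r2
[1] i1  sll  -- RAW r7
[2] i2+i3  sub+mul  -- pair
[3] i4  st  -- no-port MEM/MEM
[4] i5+i6  st+or  -- pair
[5] i7+i8  and+or  -- pair
[6] i9+i10  mulh+and  -- pair
[7] i11  and  -- RAW r3
[8] i12  beq  -- tail

PAIRS = 4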